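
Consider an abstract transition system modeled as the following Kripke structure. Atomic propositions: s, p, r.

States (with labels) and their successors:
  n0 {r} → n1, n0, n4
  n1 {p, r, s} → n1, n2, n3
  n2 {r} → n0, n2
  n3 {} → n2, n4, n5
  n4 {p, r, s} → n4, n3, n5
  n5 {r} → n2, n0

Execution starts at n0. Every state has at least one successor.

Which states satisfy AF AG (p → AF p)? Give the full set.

{n0, n1, n2, n3, n4, n5}

States satisfying AG (p → AF p): {n0, n1, n2, n3, n4, n5}.
States satisfying AF AG (p → AF p): {n0, n1, n2, n3, n4, n5}.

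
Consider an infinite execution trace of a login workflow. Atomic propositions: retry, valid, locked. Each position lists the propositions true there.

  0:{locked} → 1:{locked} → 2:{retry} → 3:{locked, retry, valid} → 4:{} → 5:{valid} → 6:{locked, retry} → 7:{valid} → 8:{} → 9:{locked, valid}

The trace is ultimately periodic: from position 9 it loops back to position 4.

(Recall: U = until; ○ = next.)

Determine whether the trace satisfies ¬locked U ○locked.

Satisfied

Walking from position 0: ○locked first holds at position 0, and ¬locked holds at every earlier position along the way, so ¬locked U ○locked holds.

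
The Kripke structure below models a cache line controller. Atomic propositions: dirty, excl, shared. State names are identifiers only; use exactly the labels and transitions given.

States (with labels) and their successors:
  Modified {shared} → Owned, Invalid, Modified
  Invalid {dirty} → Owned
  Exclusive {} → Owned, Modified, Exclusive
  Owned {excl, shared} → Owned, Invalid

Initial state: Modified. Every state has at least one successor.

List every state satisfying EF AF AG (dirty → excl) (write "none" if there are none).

States satisfying AF AG (dirty → excl): ∅.
States satisfying EF AF AG (dirty → excl): ∅.

none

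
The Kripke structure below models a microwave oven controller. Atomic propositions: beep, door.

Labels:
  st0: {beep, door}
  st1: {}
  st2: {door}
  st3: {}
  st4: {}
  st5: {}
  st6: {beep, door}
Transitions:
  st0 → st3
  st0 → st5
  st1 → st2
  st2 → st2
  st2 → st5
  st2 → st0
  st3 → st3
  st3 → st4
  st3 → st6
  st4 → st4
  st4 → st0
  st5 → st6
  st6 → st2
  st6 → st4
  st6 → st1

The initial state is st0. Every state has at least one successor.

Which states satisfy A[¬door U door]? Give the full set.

States satisfying ¬door: {st1, st3, st4, st5}.
States satisfying door: {st0, st2, st6}.
States satisfying A[¬door U door]: {st0, st1, st2, st5, st6}.

{st0, st1, st2, st5, st6}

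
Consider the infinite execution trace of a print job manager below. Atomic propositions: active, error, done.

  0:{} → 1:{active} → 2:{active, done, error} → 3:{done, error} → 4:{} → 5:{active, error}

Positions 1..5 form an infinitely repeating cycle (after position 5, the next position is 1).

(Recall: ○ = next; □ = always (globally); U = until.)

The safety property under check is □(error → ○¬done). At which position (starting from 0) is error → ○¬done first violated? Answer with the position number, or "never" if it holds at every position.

2

Check error → ○¬done at each position in order: 0 ✓, 1 ✓.
At position 2 the labels are {active, done, error} and the next position 3 has {done, error}, so error → ○¬done is false there. This is the first violation.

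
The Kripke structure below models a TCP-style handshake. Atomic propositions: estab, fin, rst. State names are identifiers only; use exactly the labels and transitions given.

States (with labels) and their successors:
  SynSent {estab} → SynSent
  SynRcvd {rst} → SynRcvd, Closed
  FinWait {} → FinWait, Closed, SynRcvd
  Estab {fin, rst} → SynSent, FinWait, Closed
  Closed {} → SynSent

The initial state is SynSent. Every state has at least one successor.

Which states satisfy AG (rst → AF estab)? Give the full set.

{SynSent, Closed}

States satisfying rst → AF estab: {SynSent, FinWait, Closed}.
States satisfying AG (rst → AF estab): {SynSent, Closed}.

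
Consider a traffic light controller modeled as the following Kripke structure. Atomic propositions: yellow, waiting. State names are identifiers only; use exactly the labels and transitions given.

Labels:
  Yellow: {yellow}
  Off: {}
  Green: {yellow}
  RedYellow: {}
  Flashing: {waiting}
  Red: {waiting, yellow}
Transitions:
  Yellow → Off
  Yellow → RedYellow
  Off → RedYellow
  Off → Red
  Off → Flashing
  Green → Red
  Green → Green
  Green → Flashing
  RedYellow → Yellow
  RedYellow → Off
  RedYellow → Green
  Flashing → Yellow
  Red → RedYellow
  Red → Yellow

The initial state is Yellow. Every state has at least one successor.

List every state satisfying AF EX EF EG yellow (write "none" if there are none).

States satisfying EX EF EG yellow: {Yellow, Off, Green, RedYellow, Flashing, Red}.
States satisfying AF EX EF EG yellow: {Yellow, Off, Green, RedYellow, Flashing, Red}.

{Yellow, Off, Green, RedYellow, Flashing, Red}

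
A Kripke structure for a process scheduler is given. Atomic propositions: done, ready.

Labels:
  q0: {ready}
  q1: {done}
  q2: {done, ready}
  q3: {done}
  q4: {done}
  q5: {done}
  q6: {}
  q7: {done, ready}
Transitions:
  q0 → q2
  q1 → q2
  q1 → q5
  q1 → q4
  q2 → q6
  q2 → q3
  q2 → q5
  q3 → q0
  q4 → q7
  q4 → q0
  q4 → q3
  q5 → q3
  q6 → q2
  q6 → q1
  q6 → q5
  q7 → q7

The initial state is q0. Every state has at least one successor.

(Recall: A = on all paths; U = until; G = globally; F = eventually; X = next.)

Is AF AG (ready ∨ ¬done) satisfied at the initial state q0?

States satisfying AG (ready ∨ ¬done): {q7}.
States satisfying AF AG (ready ∨ ¬done): {q7}.
There is a path from q0 along which AG (ready ∨ ¬done) never holds.
q0 ∉ Sat(AF AG (ready ∨ ¬done)).

No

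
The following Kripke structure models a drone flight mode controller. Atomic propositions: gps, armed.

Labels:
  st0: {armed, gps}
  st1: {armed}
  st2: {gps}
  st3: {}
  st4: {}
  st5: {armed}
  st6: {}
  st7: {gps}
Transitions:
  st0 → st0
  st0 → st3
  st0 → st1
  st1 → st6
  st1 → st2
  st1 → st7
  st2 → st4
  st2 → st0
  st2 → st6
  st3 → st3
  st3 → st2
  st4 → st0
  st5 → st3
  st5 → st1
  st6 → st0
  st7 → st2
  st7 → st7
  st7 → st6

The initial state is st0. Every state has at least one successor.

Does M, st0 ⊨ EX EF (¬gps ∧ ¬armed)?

States satisfying EF (¬gps ∧ ¬armed): {st0, st1, st2, st3, st4, st5, st6, st7}.
States satisfying EX EF (¬gps ∧ ¬armed): {st0, st1, st2, st3, st4, st5, st6, st7}.
st0 ∈ Sat(EX EF (¬gps ∧ ¬armed)).

Yes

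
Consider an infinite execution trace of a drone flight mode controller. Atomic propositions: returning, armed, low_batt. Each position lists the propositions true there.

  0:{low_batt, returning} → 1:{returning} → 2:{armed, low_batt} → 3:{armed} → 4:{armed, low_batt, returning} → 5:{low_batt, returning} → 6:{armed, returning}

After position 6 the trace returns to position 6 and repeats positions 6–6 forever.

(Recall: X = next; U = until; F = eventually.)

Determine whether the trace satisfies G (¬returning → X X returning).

Satisfied

¬returning → X X returning holds at every position 0..6, and those are all positions ever visited, so G (¬returning → X X returning) holds.
Positions where ¬returning holds: 2, 3.
Check X X returning at each: 2→ok, 3→ok.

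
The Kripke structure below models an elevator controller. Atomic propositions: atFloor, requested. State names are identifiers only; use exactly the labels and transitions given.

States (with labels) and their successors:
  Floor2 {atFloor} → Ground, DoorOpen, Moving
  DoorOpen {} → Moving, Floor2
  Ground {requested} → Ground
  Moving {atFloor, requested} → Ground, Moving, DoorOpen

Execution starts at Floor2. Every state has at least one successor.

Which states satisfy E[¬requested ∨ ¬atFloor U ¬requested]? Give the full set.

{Floor2, DoorOpen}

States satisfying ¬requested ∨ ¬atFloor: {Floor2, DoorOpen, Ground}.
States satisfying ¬requested: {Floor2, DoorOpen}.
States satisfying E[¬requested ∨ ¬atFloor U ¬requested]: {Floor2, DoorOpen}.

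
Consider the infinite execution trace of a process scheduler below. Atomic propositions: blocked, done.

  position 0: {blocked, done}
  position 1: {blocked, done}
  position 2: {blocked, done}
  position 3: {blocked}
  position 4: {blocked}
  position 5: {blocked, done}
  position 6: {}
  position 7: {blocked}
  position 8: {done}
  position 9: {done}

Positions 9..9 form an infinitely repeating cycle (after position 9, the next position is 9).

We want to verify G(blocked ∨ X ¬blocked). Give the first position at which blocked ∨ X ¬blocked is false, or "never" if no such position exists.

Check blocked ∨ X ¬blocked at each position in order: 0 ✓, 1 ✓, 2 ✓, 3 ✓, 4 ✓, 5 ✓.
At position 6 the labels are {} and the next position 7 has {blocked}, so blocked ∨ X ¬blocked is false there. This is the first violation.

6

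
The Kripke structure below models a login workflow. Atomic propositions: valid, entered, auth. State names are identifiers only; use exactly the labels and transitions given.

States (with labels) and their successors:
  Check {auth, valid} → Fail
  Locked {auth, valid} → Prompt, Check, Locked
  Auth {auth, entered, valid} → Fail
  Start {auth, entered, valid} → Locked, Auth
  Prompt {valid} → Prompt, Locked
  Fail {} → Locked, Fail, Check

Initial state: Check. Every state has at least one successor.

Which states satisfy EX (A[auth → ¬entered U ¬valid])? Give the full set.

States satisfying A[auth → ¬entered U ¬valid]: {Check, Fail}.
States satisfying EX (A[auth → ¬entered U ¬valid]): {Check, Locked, Auth, Fail}.

{Check, Locked, Auth, Fail}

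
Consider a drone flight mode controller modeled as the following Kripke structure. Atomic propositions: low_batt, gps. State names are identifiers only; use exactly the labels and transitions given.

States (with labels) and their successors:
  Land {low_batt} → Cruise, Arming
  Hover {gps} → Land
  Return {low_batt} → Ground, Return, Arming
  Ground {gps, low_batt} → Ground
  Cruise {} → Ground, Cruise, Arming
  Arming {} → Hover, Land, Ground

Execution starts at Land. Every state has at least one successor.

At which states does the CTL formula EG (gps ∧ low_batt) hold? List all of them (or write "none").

{Ground}

States satisfying gps ∧ low_batt: {Ground}.
States satisfying EG (gps ∧ low_batt): {Ground}.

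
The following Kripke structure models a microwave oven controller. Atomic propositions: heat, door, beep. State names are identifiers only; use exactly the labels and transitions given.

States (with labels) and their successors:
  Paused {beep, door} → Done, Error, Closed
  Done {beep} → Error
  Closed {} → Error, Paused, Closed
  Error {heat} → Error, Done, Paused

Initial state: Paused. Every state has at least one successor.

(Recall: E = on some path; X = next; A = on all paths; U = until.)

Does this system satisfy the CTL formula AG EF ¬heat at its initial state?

States satisfying EF ¬heat: {Paused, Done, Closed, Error}.
States satisfying AG EF ¬heat: {Paused, Done, Closed, Error}.
Every state reachable from Paused satisfies EF ¬heat.
Paused ∈ Sat(AG EF ¬heat).

Yes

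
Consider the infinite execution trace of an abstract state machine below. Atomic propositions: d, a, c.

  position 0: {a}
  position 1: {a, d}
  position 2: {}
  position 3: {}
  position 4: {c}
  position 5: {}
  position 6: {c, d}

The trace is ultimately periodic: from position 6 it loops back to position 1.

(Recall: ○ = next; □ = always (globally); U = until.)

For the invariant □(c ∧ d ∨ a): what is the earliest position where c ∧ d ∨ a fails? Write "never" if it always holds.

Check c ∧ d ∨ a at each position in order: 0 ✓, 1 ✓.
At position 2 the labels are {}, so c ∧ d ∨ a is false there. This is the first violation.

2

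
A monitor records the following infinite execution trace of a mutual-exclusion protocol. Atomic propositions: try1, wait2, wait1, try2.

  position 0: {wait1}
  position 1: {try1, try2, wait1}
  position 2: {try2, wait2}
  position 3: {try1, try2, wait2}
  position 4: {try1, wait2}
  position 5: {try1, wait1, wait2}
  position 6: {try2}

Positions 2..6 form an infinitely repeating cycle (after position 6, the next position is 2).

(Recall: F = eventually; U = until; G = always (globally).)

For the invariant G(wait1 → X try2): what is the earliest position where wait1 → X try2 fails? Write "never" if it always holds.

never

wait1 → X try2 holds at every position 0..6, and those are all the positions the trace ever visits, so the invariant G(wait1 → X try2) is never violated.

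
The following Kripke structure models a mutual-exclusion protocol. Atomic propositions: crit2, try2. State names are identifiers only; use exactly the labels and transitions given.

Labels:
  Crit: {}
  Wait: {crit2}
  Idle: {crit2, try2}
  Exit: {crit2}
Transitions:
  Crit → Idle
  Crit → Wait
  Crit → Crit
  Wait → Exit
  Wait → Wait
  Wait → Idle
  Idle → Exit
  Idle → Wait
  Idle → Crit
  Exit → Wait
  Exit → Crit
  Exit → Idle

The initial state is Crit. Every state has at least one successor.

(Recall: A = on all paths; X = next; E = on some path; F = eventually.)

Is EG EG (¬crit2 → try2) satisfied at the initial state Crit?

Violated

States satisfying EG (¬crit2 → try2): {Wait, Idle, Exit}.
States satisfying EG EG (¬crit2 → try2): {Wait, Idle, Exit}.
No suitable path/successor from Crit witnesses the formula.
Crit ∉ Sat(EG EG (¬crit2 → try2)).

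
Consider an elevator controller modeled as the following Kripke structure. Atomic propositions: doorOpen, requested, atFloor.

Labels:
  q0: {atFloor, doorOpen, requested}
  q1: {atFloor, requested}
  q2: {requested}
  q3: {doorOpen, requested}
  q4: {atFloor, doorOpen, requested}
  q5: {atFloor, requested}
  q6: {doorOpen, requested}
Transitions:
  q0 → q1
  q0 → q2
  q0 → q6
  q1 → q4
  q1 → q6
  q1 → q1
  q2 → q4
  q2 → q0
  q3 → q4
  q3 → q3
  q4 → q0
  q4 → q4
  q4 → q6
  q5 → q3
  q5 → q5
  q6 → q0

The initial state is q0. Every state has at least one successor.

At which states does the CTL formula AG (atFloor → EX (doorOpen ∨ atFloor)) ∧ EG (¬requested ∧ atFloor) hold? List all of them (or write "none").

none

States satisfying atFloor → EX (doorOpen ∨ atFloor): {q0, q1, q2, q3, q4, q5, q6}.
States satisfying AG (atFloor → EX (doorOpen ∨ atFloor)): {q0, q1, q2, q3, q4, q5, q6}.
States satisfying ¬requested ∧ atFloor: ∅.
States satisfying EG (¬requested ∧ atFloor): ∅.
States satisfying AG (atFloor → EX (doorOpen ∨ atFloor)) ∧ EG (¬requested ∧ atFloor): ∅.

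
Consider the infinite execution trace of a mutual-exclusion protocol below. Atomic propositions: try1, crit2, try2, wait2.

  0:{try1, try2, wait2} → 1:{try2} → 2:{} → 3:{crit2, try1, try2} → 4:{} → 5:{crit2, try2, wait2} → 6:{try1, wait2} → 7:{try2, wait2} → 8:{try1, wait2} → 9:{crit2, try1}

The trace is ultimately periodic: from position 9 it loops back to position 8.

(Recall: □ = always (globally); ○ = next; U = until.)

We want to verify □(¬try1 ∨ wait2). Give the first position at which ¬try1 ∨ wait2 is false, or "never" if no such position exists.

Check ¬try1 ∨ wait2 at each position in order: 0 ✓, 1 ✓, 2 ✓.
At position 3 the labels are {crit2, try1, try2}, so ¬try1 ∨ wait2 is false there. This is the first violation.

3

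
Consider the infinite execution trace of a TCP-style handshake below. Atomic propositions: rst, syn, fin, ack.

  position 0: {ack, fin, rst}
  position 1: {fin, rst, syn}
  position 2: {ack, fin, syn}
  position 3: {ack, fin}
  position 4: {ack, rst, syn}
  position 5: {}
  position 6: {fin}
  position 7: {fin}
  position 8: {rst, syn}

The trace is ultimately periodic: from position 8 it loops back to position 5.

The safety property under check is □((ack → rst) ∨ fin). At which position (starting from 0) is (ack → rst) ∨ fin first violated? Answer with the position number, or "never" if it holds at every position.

(ack → rst) ∨ fin holds at every position 0..8, and those are all the positions the trace ever visits, so the invariant □((ack → rst) ∨ fin) is never violated.

never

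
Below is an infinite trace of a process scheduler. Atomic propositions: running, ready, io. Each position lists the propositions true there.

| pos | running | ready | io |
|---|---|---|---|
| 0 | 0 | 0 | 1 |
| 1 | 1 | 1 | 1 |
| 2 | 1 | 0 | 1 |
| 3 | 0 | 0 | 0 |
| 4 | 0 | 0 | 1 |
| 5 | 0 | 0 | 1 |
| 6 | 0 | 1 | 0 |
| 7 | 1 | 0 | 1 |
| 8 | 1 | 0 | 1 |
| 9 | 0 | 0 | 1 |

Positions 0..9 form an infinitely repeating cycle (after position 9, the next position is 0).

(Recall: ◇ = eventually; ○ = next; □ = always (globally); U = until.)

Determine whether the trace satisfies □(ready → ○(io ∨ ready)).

ready → ○(io ∨ ready) holds at every position 0..9, and those are all positions ever visited, so □(ready → ○(io ∨ ready)) holds.
Positions where ready holds: 1, 6.
Check ○(io ∨ ready) at each: 1→ok, 6→ok.

Satisfied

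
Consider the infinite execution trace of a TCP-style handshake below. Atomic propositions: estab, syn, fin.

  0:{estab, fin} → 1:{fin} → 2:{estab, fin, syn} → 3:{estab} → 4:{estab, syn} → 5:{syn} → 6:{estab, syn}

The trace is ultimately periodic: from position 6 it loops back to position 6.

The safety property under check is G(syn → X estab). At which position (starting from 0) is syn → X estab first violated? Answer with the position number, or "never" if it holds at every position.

4

Check syn → X estab at each position in order: 0 ✓, 1 ✓, 2 ✓, 3 ✓.
At position 4 the labels are {estab, syn} and the next position 5 has {syn}, so syn → X estab is false there. This is the first violation.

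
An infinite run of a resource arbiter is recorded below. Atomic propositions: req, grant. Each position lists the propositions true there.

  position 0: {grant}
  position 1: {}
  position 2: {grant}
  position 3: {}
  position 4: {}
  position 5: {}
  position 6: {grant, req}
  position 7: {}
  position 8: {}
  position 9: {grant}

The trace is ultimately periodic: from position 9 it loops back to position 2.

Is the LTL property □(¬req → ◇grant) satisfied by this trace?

¬req → ◇grant holds at every position 0..9, and those are all positions ever visited, so □(¬req → ◇grant) holds.
Positions where ¬req holds: 0, 1, 2, 3, 4, 5, 7, 8, 9.
Check ◇grant at each: 0→ok, 1→ok, 2→ok, 3→ok, 4→ok, 5→ok, 7→ok, 8→ok, 9→ok.

Yes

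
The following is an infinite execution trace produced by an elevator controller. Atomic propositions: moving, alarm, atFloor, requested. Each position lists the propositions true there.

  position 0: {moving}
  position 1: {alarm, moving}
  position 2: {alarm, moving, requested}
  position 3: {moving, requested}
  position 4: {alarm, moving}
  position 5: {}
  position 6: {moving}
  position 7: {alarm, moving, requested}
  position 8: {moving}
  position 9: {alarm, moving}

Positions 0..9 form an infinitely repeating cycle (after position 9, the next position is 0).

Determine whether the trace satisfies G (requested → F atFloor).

requested → F atFloor must hold at every position from 0 onward. It fails at position 2, so G (requested → F atFloor) is false.
Positions where requested holds: 2, 3, 7.
Check F atFloor at each: 2→fails, 3→fails, 7→fails.

No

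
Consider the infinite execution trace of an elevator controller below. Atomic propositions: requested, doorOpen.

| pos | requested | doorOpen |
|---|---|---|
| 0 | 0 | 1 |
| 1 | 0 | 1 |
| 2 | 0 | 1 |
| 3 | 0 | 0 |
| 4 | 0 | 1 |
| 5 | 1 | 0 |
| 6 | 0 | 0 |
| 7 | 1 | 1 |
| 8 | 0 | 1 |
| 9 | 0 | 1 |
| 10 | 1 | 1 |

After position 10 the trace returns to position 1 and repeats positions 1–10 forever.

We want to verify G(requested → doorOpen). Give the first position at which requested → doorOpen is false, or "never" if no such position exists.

Check requested → doorOpen at each position in order: 0 ✓, 1 ✓, 2 ✓, 3 ✓, 4 ✓.
At position 5 the labels are {requested}, so requested → doorOpen is false there. This is the first violation.

5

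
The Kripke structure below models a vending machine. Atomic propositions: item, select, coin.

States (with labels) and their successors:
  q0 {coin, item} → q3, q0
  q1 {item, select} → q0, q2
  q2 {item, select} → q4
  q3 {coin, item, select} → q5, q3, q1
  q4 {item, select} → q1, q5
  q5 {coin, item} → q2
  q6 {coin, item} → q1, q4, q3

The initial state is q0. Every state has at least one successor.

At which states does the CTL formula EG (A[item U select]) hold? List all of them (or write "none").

{q1, q2, q3, q4, q5, q6}

States satisfying A[item U select]: {q1, q2, q3, q4, q5, q6}.
States satisfying EG (A[item U select]): {q1, q2, q3, q4, q5, q6}.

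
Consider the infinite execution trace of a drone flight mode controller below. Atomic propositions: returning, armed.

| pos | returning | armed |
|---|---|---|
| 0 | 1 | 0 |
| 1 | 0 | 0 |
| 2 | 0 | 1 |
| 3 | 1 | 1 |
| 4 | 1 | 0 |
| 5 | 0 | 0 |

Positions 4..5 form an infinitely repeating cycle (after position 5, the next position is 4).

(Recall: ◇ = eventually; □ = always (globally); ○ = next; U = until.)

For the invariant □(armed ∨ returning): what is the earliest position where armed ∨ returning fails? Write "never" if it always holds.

1

Check armed ∨ returning at each position in order: 0 ✓.
At position 1 the labels are {}, so armed ∨ returning is false there. This is the first violation.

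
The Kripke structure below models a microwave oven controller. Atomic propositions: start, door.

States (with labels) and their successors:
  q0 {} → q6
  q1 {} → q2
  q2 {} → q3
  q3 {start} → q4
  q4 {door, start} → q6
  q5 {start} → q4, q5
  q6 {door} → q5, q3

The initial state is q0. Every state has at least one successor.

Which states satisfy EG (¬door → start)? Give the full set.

{q3, q4, q5, q6}

States satisfying ¬door → start: {q3, q4, q5, q6}.
States satisfying EG (¬door → start): {q3, q4, q5, q6}.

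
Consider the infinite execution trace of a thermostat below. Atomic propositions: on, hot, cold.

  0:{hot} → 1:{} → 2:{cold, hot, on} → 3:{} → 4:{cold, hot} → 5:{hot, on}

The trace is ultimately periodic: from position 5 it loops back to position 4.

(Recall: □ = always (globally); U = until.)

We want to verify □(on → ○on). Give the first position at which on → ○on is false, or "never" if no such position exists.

Check on → ○on at each position in order: 0 ✓, 1 ✓.
At position 2 the labels are {cold, hot, on} and the next position 3 has {}, so on → ○on is false there. This is the first violation.

2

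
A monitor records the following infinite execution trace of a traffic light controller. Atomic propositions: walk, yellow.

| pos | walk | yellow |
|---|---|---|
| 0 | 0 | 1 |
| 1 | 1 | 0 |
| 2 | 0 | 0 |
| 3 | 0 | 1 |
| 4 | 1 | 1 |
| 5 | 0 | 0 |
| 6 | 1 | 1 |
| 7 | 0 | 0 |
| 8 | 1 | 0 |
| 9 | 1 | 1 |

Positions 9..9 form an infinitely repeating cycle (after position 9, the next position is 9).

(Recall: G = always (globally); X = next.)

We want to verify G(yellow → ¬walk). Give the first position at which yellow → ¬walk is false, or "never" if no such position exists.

Check yellow → ¬walk at each position in order: 0 ✓, 1 ✓, 2 ✓, 3 ✓.
At position 4 the labels are {walk, yellow}, so yellow → ¬walk is false there. This is the first violation.

4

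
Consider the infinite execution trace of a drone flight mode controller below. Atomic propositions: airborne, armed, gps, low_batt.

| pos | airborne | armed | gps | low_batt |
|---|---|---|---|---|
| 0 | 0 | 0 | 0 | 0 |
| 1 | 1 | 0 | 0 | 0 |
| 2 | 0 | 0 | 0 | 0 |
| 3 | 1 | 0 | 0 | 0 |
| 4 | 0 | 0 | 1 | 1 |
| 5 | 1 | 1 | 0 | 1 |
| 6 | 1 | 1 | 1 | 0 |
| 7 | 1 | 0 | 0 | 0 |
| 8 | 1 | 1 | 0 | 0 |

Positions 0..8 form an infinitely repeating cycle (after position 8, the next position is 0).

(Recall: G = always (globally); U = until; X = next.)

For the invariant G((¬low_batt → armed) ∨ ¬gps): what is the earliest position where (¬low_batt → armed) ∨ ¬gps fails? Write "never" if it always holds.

never

(¬low_batt → armed) ∨ ¬gps holds at every position 0..8, and those are all the positions the trace ever visits, so the invariant G((¬low_batt → armed) ∨ ¬gps) is never violated.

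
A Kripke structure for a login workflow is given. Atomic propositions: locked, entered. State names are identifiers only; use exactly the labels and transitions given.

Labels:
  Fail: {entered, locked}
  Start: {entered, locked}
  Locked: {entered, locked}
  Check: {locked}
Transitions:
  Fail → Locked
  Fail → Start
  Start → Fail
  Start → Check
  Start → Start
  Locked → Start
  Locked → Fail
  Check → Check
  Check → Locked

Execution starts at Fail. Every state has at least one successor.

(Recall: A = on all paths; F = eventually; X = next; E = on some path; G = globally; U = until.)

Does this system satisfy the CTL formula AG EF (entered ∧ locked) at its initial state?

Yes

States satisfying EF (entered ∧ locked): {Fail, Start, Locked, Check}.
States satisfying AG EF (entered ∧ locked): {Fail, Start, Locked, Check}.
Every state reachable from Fail satisfies EF (entered ∧ locked).
Fail ∈ Sat(AG EF (entered ∧ locked)).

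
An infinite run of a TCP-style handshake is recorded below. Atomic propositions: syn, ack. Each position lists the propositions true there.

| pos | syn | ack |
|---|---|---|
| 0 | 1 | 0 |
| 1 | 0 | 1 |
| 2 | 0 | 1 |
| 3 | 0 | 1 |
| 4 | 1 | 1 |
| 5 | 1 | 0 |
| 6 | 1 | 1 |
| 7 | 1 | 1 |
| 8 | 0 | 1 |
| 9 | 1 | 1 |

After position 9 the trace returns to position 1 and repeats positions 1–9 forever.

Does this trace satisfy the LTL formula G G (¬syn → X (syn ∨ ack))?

Holds

G (¬syn → X (syn ∨ ack)) holds at every position 0..9, and those are all positions ever visited, so G G (¬syn → X (syn ∨ ack)) holds.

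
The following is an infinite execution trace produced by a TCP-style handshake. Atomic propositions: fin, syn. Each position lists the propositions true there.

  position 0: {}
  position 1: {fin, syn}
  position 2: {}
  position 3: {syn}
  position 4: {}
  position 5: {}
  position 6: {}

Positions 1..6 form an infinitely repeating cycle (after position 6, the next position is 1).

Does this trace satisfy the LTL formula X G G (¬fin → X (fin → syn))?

Yes

The position after 0 is 1; G G (¬fin → X (fin → syn)) is true there.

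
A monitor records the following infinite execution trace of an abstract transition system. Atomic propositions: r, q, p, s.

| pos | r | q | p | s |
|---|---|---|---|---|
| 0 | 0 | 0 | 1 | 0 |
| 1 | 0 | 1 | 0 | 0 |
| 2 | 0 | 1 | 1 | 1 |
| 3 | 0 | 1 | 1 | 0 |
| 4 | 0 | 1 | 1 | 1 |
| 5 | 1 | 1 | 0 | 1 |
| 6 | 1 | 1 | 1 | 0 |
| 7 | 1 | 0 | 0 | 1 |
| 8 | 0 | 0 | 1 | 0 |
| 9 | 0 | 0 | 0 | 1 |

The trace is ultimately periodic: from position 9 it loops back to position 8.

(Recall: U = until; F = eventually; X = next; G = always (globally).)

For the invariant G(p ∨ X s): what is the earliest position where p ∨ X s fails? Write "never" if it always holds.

5

Check p ∨ X s at each position in order: 0 ✓, 1 ✓, 2 ✓, 3 ✓, 4 ✓.
At position 5 the labels are {q, r, s} and the next position 6 has {p, q, r}, so p ∨ X s is false there. This is the first violation.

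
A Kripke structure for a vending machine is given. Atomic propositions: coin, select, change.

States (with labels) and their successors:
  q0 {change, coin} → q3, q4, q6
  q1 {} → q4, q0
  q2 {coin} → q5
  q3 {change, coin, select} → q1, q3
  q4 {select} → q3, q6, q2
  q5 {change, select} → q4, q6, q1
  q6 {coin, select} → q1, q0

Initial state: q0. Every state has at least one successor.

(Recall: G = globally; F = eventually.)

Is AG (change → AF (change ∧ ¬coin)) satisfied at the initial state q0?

States satisfying change → AF (change ∧ ¬coin): {q1, q2, q4, q5, q6}.
States satisfying AG (change → AF (change ∧ ¬coin)): ∅.
q0 is reachable from q0 and violates change → AF (change ∧ ¬coin), so AG fails at q0.
q0 ∉ Sat(AG (change → AF (change ∧ ¬coin))).

Violated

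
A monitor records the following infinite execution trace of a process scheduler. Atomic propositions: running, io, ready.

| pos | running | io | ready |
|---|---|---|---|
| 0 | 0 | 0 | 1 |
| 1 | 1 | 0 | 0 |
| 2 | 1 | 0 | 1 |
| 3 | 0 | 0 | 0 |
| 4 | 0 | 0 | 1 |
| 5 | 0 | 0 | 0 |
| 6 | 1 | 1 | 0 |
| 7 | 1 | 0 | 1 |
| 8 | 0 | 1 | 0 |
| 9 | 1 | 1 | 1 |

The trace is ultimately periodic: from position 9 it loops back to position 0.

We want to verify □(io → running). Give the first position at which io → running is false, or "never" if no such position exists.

Check io → running at each position in order: 0 ✓, 1 ✓, 2 ✓, 3 ✓, 4 ✓, 5 ✓, 6 ✓, 7 ✓.
At position 8 the labels are {io}, so io → running is false there. This is the first violation.

8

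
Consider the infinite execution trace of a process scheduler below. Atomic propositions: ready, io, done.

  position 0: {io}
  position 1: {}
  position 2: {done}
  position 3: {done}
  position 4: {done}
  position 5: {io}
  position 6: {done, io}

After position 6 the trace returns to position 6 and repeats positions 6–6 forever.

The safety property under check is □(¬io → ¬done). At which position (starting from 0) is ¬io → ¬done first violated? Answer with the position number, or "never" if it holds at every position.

2

Check ¬io → ¬done at each position in order: 0 ✓, 1 ✓.
At position 2 the labels are {done}, so ¬io → ¬done is false there. This is the first violation.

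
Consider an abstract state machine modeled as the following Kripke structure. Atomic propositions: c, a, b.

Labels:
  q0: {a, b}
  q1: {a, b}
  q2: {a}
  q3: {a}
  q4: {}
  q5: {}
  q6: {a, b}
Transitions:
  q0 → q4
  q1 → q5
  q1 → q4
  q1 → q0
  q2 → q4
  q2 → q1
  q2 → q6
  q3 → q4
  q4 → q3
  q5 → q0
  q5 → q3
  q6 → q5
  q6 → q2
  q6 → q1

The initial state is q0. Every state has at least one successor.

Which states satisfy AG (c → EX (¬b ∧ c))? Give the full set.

{q0, q1, q2, q3, q4, q5, q6}

States satisfying c → EX (¬b ∧ c): {q0, q1, q2, q3, q4, q5, q6}.
States satisfying AG (c → EX (¬b ∧ c)): {q0, q1, q2, q3, q4, q5, q6}.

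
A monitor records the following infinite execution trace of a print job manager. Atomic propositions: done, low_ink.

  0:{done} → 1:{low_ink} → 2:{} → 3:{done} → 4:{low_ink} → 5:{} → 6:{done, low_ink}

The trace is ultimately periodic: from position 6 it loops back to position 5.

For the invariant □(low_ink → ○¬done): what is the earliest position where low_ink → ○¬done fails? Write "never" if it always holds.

never

low_ink → ○¬done holds at every position 0..6, and those are all the positions the trace ever visits, so the invariant □(low_ink → ○¬done) is never violated.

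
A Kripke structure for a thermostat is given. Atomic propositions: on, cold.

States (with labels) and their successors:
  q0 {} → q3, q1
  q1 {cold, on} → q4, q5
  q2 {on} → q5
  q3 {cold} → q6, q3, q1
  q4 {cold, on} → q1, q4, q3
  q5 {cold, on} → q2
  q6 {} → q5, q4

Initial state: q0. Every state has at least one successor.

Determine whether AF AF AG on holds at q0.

States satisfying AF AG on: {q2, q5}.
States satisfying AF AF AG on: {q2, q5}.
There is a path from q0 along which AF AG on never holds.
q0 ∉ Sat(AF AF AG on).

Does not hold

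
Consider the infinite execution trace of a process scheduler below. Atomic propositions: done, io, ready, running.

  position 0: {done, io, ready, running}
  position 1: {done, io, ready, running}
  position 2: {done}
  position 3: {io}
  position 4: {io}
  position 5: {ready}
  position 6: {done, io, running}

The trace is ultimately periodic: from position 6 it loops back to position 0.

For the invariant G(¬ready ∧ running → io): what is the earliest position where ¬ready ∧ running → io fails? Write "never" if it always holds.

never

¬ready ∧ running → io holds at every position 0..6, and those are all the positions the trace ever visits, so the invariant G(¬ready ∧ running → io) is never violated.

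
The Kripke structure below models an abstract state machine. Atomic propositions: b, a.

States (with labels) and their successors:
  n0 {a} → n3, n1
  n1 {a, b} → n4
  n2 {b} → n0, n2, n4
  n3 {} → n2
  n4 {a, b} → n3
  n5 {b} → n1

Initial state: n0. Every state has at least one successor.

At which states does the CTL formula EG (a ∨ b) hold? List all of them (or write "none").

{n2}

States satisfying a ∨ b: {n0, n1, n2, n4, n5}.
States satisfying EG (a ∨ b): {n2}.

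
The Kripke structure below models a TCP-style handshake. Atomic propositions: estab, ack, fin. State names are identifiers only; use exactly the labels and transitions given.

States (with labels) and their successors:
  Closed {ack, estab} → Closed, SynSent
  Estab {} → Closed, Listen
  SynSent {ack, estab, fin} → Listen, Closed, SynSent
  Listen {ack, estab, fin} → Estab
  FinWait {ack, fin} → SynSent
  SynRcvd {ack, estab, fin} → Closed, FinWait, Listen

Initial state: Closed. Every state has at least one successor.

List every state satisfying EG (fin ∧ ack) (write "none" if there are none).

States satisfying fin ∧ ack: {SynSent, Listen, FinWait, SynRcvd}.
States satisfying EG (fin ∧ ack): {SynSent, FinWait, SynRcvd}.

{SynSent, FinWait, SynRcvd}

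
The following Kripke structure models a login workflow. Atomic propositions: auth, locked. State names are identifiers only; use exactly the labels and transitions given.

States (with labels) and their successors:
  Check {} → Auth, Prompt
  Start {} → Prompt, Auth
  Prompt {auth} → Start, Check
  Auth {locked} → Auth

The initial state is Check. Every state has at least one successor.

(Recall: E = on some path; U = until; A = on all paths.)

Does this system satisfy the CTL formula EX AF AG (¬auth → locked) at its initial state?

Yes

States satisfying AF AG (¬auth → locked): {Auth}.
States satisfying EX AF AG (¬auth → locked): {Check, Start, Auth}.
Check ∈ Sat(EX AF AG (¬auth → locked)).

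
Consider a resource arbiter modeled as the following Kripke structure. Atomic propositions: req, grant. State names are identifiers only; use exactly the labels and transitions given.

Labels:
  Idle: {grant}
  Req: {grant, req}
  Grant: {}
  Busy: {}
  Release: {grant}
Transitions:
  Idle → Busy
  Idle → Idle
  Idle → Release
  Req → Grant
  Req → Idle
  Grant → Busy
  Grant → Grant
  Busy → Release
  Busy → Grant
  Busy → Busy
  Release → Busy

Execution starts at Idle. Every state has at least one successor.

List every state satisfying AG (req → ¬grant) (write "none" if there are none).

{Idle, Grant, Busy, Release}

States satisfying req → ¬grant: {Idle, Grant, Busy, Release}.
States satisfying AG (req → ¬grant): {Idle, Grant, Busy, Release}.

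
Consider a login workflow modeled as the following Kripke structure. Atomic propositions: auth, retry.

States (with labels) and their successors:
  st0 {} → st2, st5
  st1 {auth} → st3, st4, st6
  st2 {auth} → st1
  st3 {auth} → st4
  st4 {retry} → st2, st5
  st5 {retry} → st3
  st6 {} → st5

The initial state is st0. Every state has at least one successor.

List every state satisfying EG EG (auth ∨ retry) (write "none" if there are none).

{st1, st2, st3, st4, st5}

States satisfying EG (auth ∨ retry): {st1, st2, st3, st4, st5}.
States satisfying EG EG (auth ∨ retry): {st1, st2, st3, st4, st5}.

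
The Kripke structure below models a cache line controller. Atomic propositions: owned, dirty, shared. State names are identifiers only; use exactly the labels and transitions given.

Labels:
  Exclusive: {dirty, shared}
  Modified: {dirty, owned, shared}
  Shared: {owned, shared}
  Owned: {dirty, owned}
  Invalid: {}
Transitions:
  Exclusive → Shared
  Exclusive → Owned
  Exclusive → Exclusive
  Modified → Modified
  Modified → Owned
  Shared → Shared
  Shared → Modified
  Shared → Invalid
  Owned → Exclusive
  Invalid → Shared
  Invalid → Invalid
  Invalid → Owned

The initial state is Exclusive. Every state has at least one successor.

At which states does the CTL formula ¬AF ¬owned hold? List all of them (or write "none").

{Modified, Shared}

States satisfying ¬owned: {Exclusive, Invalid}.
States satisfying AF ¬owned: {Exclusive, Owned, Invalid}.
States satisfying ¬AF ¬owned: {Modified, Shared}.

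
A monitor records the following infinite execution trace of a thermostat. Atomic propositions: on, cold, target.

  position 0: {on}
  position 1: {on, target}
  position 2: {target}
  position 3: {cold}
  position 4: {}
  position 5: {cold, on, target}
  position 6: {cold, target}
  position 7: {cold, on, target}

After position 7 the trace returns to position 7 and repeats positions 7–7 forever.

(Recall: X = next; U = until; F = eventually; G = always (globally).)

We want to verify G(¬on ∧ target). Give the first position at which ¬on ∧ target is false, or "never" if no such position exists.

At position 0 the labels are {on}, so ¬on ∧ target is false there. This is the first violation.

0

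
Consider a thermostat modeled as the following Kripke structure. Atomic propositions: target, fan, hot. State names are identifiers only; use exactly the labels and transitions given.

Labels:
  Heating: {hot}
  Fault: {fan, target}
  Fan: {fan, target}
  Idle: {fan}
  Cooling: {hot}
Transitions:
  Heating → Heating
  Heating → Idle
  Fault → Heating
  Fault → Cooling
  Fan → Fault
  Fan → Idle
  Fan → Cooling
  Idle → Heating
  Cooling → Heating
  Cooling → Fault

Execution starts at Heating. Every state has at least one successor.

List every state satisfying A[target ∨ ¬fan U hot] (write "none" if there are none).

States satisfying target ∨ ¬fan: {Heating, Fault, Fan, Cooling}.
States satisfying hot: {Heating, Cooling}.
States satisfying A[target ∨ ¬fan U hot]: {Heating, Fault, Cooling}.

{Heating, Fault, Cooling}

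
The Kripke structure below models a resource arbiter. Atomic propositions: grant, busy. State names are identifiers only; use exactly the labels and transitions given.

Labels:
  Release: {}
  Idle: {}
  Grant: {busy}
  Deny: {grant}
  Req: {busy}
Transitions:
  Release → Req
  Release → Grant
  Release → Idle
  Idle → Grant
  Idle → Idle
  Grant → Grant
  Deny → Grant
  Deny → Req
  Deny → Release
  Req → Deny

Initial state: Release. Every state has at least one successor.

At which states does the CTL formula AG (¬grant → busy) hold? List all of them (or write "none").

{Grant}

States satisfying ¬grant → busy: {Grant, Deny, Req}.
States satisfying AG (¬grant → busy): {Grant}.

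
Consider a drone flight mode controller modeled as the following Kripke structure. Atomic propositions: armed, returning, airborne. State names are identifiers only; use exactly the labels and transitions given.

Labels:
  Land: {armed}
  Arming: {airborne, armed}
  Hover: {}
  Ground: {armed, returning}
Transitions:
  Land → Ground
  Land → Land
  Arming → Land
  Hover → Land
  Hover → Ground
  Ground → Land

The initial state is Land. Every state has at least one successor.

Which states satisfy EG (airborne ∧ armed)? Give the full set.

none

States satisfying airborne ∧ armed: {Arming}.
States satisfying EG (airborne ∧ armed): ∅.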